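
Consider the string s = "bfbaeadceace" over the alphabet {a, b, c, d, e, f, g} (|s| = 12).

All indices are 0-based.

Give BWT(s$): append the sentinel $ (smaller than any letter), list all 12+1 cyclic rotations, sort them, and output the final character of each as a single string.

eeebf$adaccab

rank  rotation       last
    0  $bfbaeadceace  e
    1  ace$bfbaeadce  e
    2  adceace$bfbae  e
    3  aeadceace$bfb  b
    4  baeadceace$bf  f
    5  bfbaeadceace$  $
    6  ce$bfbaeadcea  a
    7  ceace$bfbaead  d
    8  dceace$bfbaea  a
    9  e$bfbaeadceac  c
   10  eace$bfbaeadc  c
   11  eadceace$bfba  a
   12  fbaeadceace$b  b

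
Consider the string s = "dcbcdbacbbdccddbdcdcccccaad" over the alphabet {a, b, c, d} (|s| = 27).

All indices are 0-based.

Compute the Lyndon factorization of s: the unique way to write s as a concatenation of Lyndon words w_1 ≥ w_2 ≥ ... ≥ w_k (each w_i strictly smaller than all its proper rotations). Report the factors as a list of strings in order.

["d", "c", "bcd", "b", "acbbdccddbdcdccccc", "aad"]

emit factor 1: 'd' (i=0, period=1)
emit factor 2: 'c' (i=1, period=1)
emit factor 3: 'bcd' (i=2, period=3)
emit factor 4: 'b' (i=5, period=1)
emit factor 5: 'acbbdccddbdcdccccc' (i=6, period=18)
emit factor 6: 'aad' (i=24, period=3)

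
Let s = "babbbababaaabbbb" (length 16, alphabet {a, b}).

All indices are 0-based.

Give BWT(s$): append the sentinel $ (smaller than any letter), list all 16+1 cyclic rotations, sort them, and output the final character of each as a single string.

bbabbbabaab$bbbaa

rank  rotation           last
    0  $babbbababaaabbbb  b
    1  aaabbbb$babbbabab  b
    2  aabbbb$babbbababa  a
    3  abaaabbbb$babbbab  b
    4  ababaaabbbb$babbb  b
    5  abbbababaaabbbb$b  b
    6  abbbb$babbbababaa  a
    7  b$babbbababaaabbb  b
    8  baaabbbb$babbbaba  a
    9  babaaabbbb$babbba  a
   10  bababaaabbbb$babb  b
   11  babbbababaaabbbb$  $
   12  bb$babbbababaaabb  b
   13  bbababaaabbbb$bab  b
   14  bbb$babbbababaaab  b
   15  bbbababaaabbbb$ba  a
   16  bbbb$babbbababaaa  a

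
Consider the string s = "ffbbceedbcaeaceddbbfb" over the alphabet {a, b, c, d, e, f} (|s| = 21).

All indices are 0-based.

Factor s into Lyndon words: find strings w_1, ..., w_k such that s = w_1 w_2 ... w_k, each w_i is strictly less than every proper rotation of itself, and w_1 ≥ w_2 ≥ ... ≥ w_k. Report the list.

["f", "f", "bbceedbc", "ae", "aceddbbfb"]

emit factor 1: 'f' (i=0, period=1)
emit factor 2: 'f' (i=1, period=1)
emit factor 3: 'bbceedbc' (i=2, period=8)
emit factor 4: 'ae' (i=10, period=2)
emit factor 5: 'aceddbbfb' (i=12, period=9)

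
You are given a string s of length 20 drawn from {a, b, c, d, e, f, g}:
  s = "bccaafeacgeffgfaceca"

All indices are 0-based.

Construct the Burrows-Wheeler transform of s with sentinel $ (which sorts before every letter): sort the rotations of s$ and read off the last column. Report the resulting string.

accfea$ecbaafcggaefcf

rank  rotation               last
    0  $bccaafeacgeffgfaceca  a
    1  a$bccaafeacgeffgfacec  c
    2  aafeacgeffgfaceca$bcc  c
    3  aceca$bccaafeacgeffgf  f
    4  acgeffgfaceca$bccaafe  e
    5  afeacgeffgfaceca$bcca  a
    6  bccaafeacgeffgfaceca$  $
    7  ca$bccaafeacgeffgface  e
    8  caafeacgeffgfaceca$bc  c
    9  ccaafeacgeffgfaceca$b  b
   10  ceca$bccaafeacgeffgfa  a
   11  cgeffgfaceca$bccaafea  a
   12  eacgeffgfaceca$bccaaf  f
   13  eca$bccaafeacgeffgfac  c
   14  effgfaceca$bccaafeacg  g
   15  faceca$bccaafeacgeffg  g
   16  feacgeffgfaceca$bccaa  a
   17  ffgfaceca$bccaafeacge  e
   18  fgfaceca$bccaafeacgef  f
   19  geffgfaceca$bccaafeac  c
   20  gfaceca$bccaafeacgeff  f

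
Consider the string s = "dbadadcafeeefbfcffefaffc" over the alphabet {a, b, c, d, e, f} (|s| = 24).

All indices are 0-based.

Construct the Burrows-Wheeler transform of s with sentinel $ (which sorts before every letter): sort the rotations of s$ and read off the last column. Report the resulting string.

cbdcfdffdfa$afefeeefbafac

rank  rotation                   last
    0  $dbadadcafeeefbfcffefaffc  c
    1  adadcafeeefbfcffefaffc$db  b
    2  adcafeeefbfcffefaffc$dbad  d
    3  afeeefbfcffefaffc$dbadadc  c
    4  affc$dbadadcafeeefbfcffef  f
    5  badadcafeeefbfcffefaffc$d  d
    6  bfcffefaffc$dbadadcafeeef  f
    7  c$dbadadcafeeefbfcffefaff  f
    8  cafeeefbfcffefaffc$dbadad  d
    9  cffefaffc$dbadadcafeeefbf  f
   10  dadcafeeefbfcffefaffc$dba  a
   11  dbadadcafeeefbfcffefaffc$  $
   12  dcafeeefbfcffefaffc$dbada  a
   13  eeefbfcffefaffc$dbadadcaf  f
   14  eefbfcffefaffc$dbadadcafe  e
   15  efaffc$dbadadcafeeefbfcff  f
   16  efbfcffefaffc$dbadadcafee  e
   17  faffc$dbadadcafeeefbfcffe  e
   18  fbfcffefaffc$dbadadcafeee  e
   19  fc$dbadadcafeeefbfcffefaf  f
   20  fcffefaffc$dbadadcafeeefb  b
   21  feeefbfcffefaffc$dbadadca  a
   22  fefaffc$dbadadcafeeefbfcf  f
   23  ffc$dbadadcafeeefbfcffefa  a
   24  ffefaffc$dbadadcafeeefbfc  c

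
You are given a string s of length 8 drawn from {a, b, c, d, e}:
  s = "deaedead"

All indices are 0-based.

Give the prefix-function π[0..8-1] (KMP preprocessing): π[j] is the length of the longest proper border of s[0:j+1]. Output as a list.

π[0] = 0
j=1 s[j]='e': π[1]=0 (border '')
j=2 s[j]='a': π[2]=0 (border '')
j=3 s[j]='e': π[3]=0 (border '')
j=4 s[j]='d': π[4]=1 (border 'd')
j=5 s[j]='e': π[5]=2 (border 'de')
j=6 s[j]='a': π[6]=3 (border 'dea')
j=7 s[j]='d': k: 3→0; π[7]=1 (border 'd')

[0, 0, 0, 0, 1, 2, 3, 1]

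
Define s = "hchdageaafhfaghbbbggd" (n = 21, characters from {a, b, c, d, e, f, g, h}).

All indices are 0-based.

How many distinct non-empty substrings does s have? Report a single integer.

rank→(start, suffix):
  0 → (7, 'aafhfaghbbbggd')
  1 → (8, 'afhfaghbbbggd')
  2 → (4, 'ageaafhfaghbbbggd')
  3 → (12, 'aghbbbggd')
  4 → (15, 'bbbggd')
  5 → (16, 'bbggd')
  6 → (17, 'bggd')
  7 → (1, 'chdageaafhfaghbbbggd')
  8 → (20, 'd')
  9 → (3, 'dageaafhfaghbbbggd')
  10 → (6, 'eaafhfaghbbbggd')
  11 → (11, 'faghbbbggd')
  12 → (9, 'fhfaghbbbggd')
  13 → (19, 'gd')
  14 → (5, 'geaafhfaghbbbggd')
  15 → (18, 'ggd')
  16 → (13, 'ghbbbggd')
  17 → (14, 'hbbbggd')
  18 → (0, 'hchdageaafhfaghbbbggd')
  19 → (2, 'hdageaafhfaghbbbggd')
  20 → (10, 'hfaghbbbggd')

SA = [7, 8, 4, 12, 15, 16, 17, 1, 20, 3, 6, 11, 9, 19, 5, 18, 13, 14, 0, 2, 10]
i: (SA[i-1],SA[i]) lcp shared
  1: (7,8) 1 'a'
  2: (8,4) 1 'a'
  3: (4,12) 2 'ag'
  4: (12,15) 0 ''
  5: (15,16) 2 'bb'
  6: (16,17) 1 'b'
  7: (17,1) 0 ''
  8: (1,20) 0 ''
  9: (20,3) 1 'd'
  10: (3,6) 0 ''
  11: (6,11) 0 ''
  12: (11,9) 1 'f'
  13: (9,19) 0 ''
  14: (19,5) 1 'g'
  15: (5,18) 1 'g'
  16: (18,13) 1 'g'
  17: (13,14) 0 ''
  18: (14,0) 1 'h'
  19: (0,2) 1 'h'
  20: (2,10) 1 'h'

n(n+1)/2 = 21·22/2 = 231
Σ LCP = 0 + 1 + 1 + 2 + 0 + 2 + 1 + 0 + 0 + 1 + 0 + 0 + 1 + 0 + 1 + 1 + 1 + 0 + 1 + 1 + 1 = 15
distinct = 231 − 15 = 216

216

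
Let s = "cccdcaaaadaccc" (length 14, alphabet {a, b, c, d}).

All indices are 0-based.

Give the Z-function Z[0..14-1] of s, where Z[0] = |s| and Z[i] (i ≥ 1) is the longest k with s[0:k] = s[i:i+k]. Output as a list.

[14, 2, 1, 0, 1, 0, 0, 0, 0, 0, 0, 3, 2, 1]

Z[0]=14
i=1: fresh scan; Z[1]=2 scan→box=[1,3)
i=2: min(r-i=1, Z[1]=2)=1; Z[2]=1
i=3: fresh scan; Z[3]=0
i=4: fresh scan; Z[4]=1 scan→box=[4,5)
i=5: fresh scan; Z[5]=0
i=6: fresh scan; Z[6]=0
i=7: fresh scan; Z[7]=0
i=8: fresh scan; Z[8]=0
i=9: fresh scan; Z[9]=0
i=10: fresh scan; Z[10]=0
i=11: fresh scan; Z[11]=3 scan→box=[11,14)
i=12: min(r-i=2, Z[1]=2)=2; Z[12]=2
i=13: min(r-i=1, Z[2]=1)=1; Z[13]=1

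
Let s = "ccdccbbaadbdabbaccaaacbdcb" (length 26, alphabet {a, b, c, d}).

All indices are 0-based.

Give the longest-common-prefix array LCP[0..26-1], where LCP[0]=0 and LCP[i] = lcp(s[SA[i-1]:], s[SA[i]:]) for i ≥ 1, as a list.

rank→(start, suffix):
  0 → (18, 'aaacbdcb')
  1 → (19, 'aacbdcb')
  2 → (7, 'aadbdabbaccaaacbdcb')
  3 → (12, 'abbaccaaacbdcb')
  4 → (20, 'acbdcb')
  5 → (15, 'accaaacbdcb')
  6 → (8, 'adbdabbaccaaacbdcb')
  7 → (25, 'b')
  8 → (6, 'baadbdabbaccaaacbdcb')
  9 → (14, 'baccaaacbdcb')
  10 → (5, 'bbaadbdabbaccaaacbdcb')
  11 → (13, 'bbaccaaacbdcb')
  12 → (10, 'bdabbaccaaacbdcb')
  13 → (22, 'bdcb')
  14 → (17, 'caaacbdcb')
  15 → (24, 'cb')
  16 → (4, 'cbbaadbdabbaccaaacbdcb')
  17 → (21, 'cbdcb')
  18 → (16, 'ccaaacbdcb')
  19 → (3, 'ccbbaadbdabbaccaaacbdcb')
  20 → (0, 'ccdccbbaadbdabbaccaaacbdcb')
  21 → (1, 'cdccbbaadbdabbaccaaacbdcb')
  22 → (11, 'dabbaccaaacbdcb')
  23 → (9, 'dbdabbaccaaacbdcb')
  24 → (23, 'dcb')
  25 → (2, 'dccbbaadbdabbaccaaacbdcb')

SA = [18, 19, 7, 12, 20, 15, 8, 25, 6, 14, 5, 13, 10, 22, 17, 24, 4, 21, 16, 3, 0, 1, 11, 9, 23, 2]
rank  pair      lcp
   1  s[18:],s[19:]  2  'aa'
   2  s[19:],s[7:]  2  'aa'
   3  s[7:],s[12:]  1  'a'
   4  s[12:],s[20:]  1  'a'
   5  s[20:],s[15:]  2  'ac'
   6  s[15:],s[8:]  1  'a'
   7  s[8:],s[25:]  0  ''
   8  s[25:],s[6:]  1  'b'
   9  s[6:],s[14:]  2  'ba'
  10  s[14:],s[5:]  1  'b'
  11  s[5:],s[13:]  3  'bba'
  12  s[13:],s[10:]  1  'b'
  13  s[10:],s[22:]  2  'bd'
  14  s[22:],s[17:]  0  ''
  15  s[17:],s[24:]  1  'c'
  16  s[24:],s[4:]  2  'cb'
  17  s[4:],s[21:]  2  'cb'
  18  s[21:],s[16:]  1  'c'
  19  s[16:],s[3:]  2  'cc'
  20  s[3:],s[0:]  2  'cc'
  21  s[0:],s[1:]  1  'c'
  22  s[1:],s[11:]  0  ''
  23  s[11:],s[9:]  1  'd'
  24  s[9:],s[23:]  1  'd'
  25  s[23:],s[2:]  2  'dc'

[0, 2, 2, 1, 1, 2, 1, 0, 1, 2, 1, 3, 1, 2, 0, 1, 2, 2, 1, 2, 2, 1, 0, 1, 1, 2]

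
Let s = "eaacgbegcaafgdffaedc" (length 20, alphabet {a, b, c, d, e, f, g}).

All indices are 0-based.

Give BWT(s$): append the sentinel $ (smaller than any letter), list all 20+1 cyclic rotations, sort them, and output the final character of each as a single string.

cecafagdgaeg$abfdacef

rank  rotation               last
    0  $eaacgbegcaafgdffaedc  c
    1  aacgbegcaafgdffaedc$e  e
    2  aafgdffaedc$eaacgbegc  c
    3  acgbegcaafgdffaedc$ea  a
    4  aedc$eaacgbegcaafgdff  f
    5  afgdffaedc$eaacgbegca  a
    6  begcaafgdffaedc$eaacg  g
    7  c$eaacgbegcaafgdffaed  d
    8  caafgdffaedc$eaacgbeg  g
    9  cgbegcaafgdffaedc$eaa  a
   10  dc$eaacgbegcaafgdffae  e
   11  dffaedc$eaacgbegcaafg  g
   12  eaacgbegcaafgdffaedc$  $
   13  edc$eaacgbegcaafgdffa  a
   14  egcaafgdffaedc$eaacgb  b
   15  faedc$eaacgbegcaafgdf  f
   16  ffaedc$eaacgbegcaafgd  d
   17  fgdffaedc$eaacgbegcaa  a
   18  gbegcaafgdffaedc$eaac  c
   19  gcaafgdffaedc$eaacgbe  e
   20  gdffaedc$eaacgbegcaaf  f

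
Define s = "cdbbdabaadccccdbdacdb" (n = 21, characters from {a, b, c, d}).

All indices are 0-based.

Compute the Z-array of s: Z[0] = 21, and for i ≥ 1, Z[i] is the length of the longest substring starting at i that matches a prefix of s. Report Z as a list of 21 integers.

Z[0]=21
i=1: outside box; Z[1]=0
i=2: outside box; Z[2]=0
i=3: outside box; Z[3]=0
i=4: outside box; Z[4]=0
i=5: outside box; Z[5]=0
i=6: outside box; Z[6]=0
i=7: outside box; Z[7]=0
i=8: outside box; Z[8]=0
i=9: outside box; Z[9]=0
i=10: outside box; Z[10]=1 grow→box=[10,11)
i=11: outside box; Z[11]=1 grow→box=[11,12)
i=12: outside box; Z[12]=1 grow→box=[12,13)
i=13: outside box; Z[13]=3 grow→box=[13,16)
i=14: min(r-i=2, Z[1]=0)=0; Z[14]=0
i=15: min(r-i=1, Z[2]=0)=0; Z[15]=0
i=16: outside box; Z[16]=0
i=17: outside box; Z[17]=0
i=18: outside box; Z[18]=3 grow→box=[18,21)
i=19: min(r-i=2, Z[1]=0)=0; Z[19]=0
i=20: min(r-i=1, Z[2]=0)=0; Z[20]=0

[21, 0, 0, 0, 0, 0, 0, 0, 0, 0, 1, 1, 1, 3, 0, 0, 0, 0, 3, 0, 0]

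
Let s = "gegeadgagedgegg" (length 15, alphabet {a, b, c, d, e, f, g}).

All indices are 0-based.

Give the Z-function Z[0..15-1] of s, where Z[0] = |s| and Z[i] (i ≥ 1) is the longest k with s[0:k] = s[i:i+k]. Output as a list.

Z[0]=15
i=1: outside box; Z[1]=0
i=2: outside box; Z[2]=2 scan→box=[2,4)
i=3: min(r-i=1, Z[1]=0)=0; Z[3]=0
i=4: outside box; Z[4]=0
i=5: outside box; Z[5]=0
i=6: outside box; Z[6]=1 scan→box=[6,7)
i=7: outside box; Z[7]=0
i=8: outside box; Z[8]=2 scan→box=[8,10)
i=9: min(r-i=1, Z[1]=0)=0; Z[9]=0
i=10: outside box; Z[10]=0
i=11: outside box; Z[11]=3 scan→box=[11,14)
i=12: min(r-i=2, Z[1]=0)=0; Z[12]=0
i=13: min(r-i=1, Z[2]=2)=1; Z[13]=1
i=14: outside box; Z[14]=1 scan→box=[14,15)

[15, 0, 2, 0, 0, 0, 1, 0, 2, 0, 0, 3, 0, 1, 1]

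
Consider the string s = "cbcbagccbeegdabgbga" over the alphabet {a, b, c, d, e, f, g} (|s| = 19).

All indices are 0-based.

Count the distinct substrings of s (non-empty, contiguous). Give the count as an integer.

174

sorted suffixes:
  #0 SA[0]=18  'a'
  #1 SA[1]=13  'abgbga'
  #2 SA[2]=4  'agccbeegdabgbga'
  #3 SA[3]=3  'bagccbeegdabgbga'
  #4 SA[4]=1  'bcbagccbeegdabgbga'
  #5 SA[5]=8  'beegdabgbga'
  #6 SA[6]=16  'bga'
  #7 SA[7]=14  'bgbga'
  #8 SA[8]=2  'cbagccbeegdabgbga'
  #9 SA[9]=0  'cbcbagccbeegdabgbga'
  #10 SA[10]=7  'cbeegdabgbga'
  #11 SA[11]=6  'ccbeegdabgbga'
  #12 SA[12]=12  'dabgbga'
  #13 SA[13]=9  'eegdabgbga'
  #14 SA[14]=10  'egdabgbga'
  #15 SA[15]=17  'ga'
  #16 SA[16]=15  'gbga'
  #17 SA[17]=5  'gccbeegdabgbga'
  #18 SA[18]=11  'gdabgbga'

SA = [18, 13, 4, 3, 1, 8, 16, 14, 2, 0, 7, 6, 12, 9, 10, 17, 15, 5, 11]
rank  pair      lcp
   1  s[18:],s[13:]  1  'a'
   2  s[13:],s[4:]  1  'a'
   3  s[4:],s[3:]  0  ''
   4  s[3:],s[1:]  1  'b'
   5  s[1:],s[8:]  1  'b'
   6  s[8:],s[16:]  1  'b'
   7  s[16:],s[14:]  2  'bg'
   8  s[14:],s[2:]  0  ''
   9  s[2:],s[0:]  2  'cb'
  10  s[0:],s[7:]  2  'cb'
  11  s[7:],s[6:]  1  'c'
  12  s[6:],s[12:]  0  ''
  13  s[12:],s[9:]  0  ''
  14  s[9:],s[10:]  1  'e'
  15  s[10:],s[17:]  0  ''
  16  s[17:],s[15:]  1  'g'
  17  s[15:],s[5:]  1  'g'
  18  s[5:],s[11:]  1  'g'

n(n+1)/2 = 19·20/2 = 190
Σ LCP = 0 + 1 + 1 + 0 + 1 + 1 + 1 + 2 + 0 + 2 + 2 + 1 + 0 + 0 + 1 + 0 + 1 + 1 + 1 = 16
distinct = 190 − 16 = 174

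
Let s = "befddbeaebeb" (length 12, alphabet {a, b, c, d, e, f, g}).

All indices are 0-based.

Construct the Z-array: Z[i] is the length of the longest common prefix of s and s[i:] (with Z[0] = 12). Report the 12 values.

Z[0]=12
i=1: fresh scan; Z[1]=0
i=2: fresh scan; Z[2]=0
i=3: fresh scan; Z[3]=0
i=4: fresh scan; Z[4]=0
i=5: fresh scan; Z[5]=2 scan→box=[5,7)
i=6: min(r-i=1, Z[1]=0)=0; Z[6]=0
i=7: fresh scan; Z[7]=0
i=8: fresh scan; Z[8]=0
i=9: fresh scan; Z[9]=2 scan→box=[9,11)
i=10: min(r-i=1, Z[1]=0)=0; Z[10]=0
i=11: fresh scan; Z[11]=1 scan→box=[11,12)

[12, 0, 0, 0, 0, 2, 0, 0, 0, 2, 0, 1]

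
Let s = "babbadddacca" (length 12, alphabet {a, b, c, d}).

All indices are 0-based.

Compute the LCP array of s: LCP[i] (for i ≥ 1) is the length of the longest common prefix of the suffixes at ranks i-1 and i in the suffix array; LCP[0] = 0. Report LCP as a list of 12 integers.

[0, 1, 1, 1, 0, 2, 1, 0, 1, 0, 1, 2]

sorted suffixes:
  #0 SA[0]=11  'a'
  #1 SA[1]=1  'abbadddacca'
  #2 SA[2]=8  'acca'
  #3 SA[3]=4  'adddacca'
  #4 SA[4]=0  'babbadddacca'
  #5 SA[5]=3  'badddacca'
  #6 SA[6]=2  'bbadddacca'
  #7 SA[7]=10  'ca'
  #8 SA[8]=9  'cca'
  #9 SA[9]=7  'dacca'
  #10 SA[10]=6  'ddacca'
  #11 SA[11]=5  'dddacca'

SA = [11, 1, 8, 4, 0, 3, 2, 10, 9, 7, 6, 5]
i: (SA[i-1],SA[i]) lcp shared
  1: (11,1) 1 'a'
  2: (1,8) 1 'a'
  3: (8,4) 1 'a'
  4: (4,0) 0 ''
  5: (0,3) 2 'ba'
  6: (3,2) 1 'b'
  7: (2,10) 0 ''
  8: (10,9) 1 'c'
  9: (9,7) 0 ''
  10: (7,6) 1 'd'
  11: (6,5) 2 'dd'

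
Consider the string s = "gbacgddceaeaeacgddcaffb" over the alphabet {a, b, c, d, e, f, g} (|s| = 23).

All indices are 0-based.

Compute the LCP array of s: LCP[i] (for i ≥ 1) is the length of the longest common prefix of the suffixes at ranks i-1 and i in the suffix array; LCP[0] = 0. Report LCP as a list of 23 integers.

sorted suffixes:
  #0 SA[0]=13  'acgddcaffb'
  #1 SA[1]=2  'acgddceaeaeacgddcaffb'
  #2 SA[2]=11  'aeacgddcaffb'
  #3 SA[3]=9  'aeaeacgddcaffb'
  #4 SA[4]=19  'affb'
  #5 SA[5]=22  'b'
  #6 SA[6]=1  'bacgddceaeaeacgddcaffb'
  #7 SA[7]=18  'caffb'
  #8 SA[8]=7  'ceaeaeacgddcaffb'
  #9 SA[9]=14  'cgddcaffb'
  #10 SA[10]=3  'cgddceaeaeacgddcaffb'
  #11 SA[11]=17  'dcaffb'
  #12 SA[12]=6  'dceaeaeacgddcaffb'
  #13 SA[13]=16  'ddcaffb'
  #14 SA[14]=5  'ddceaeaeacgddcaffb'
  #15 SA[15]=12  'eacgddcaffb'
  #16 SA[16]=10  'eaeacgddcaffb'
  #17 SA[17]=8  'eaeaeacgddcaffb'
  #18 SA[18]=21  'fb'
  #19 SA[19]=20  'ffb'
  #20 SA[20]=0  'gbacgddceaeaeacgddcaffb'
  #21 SA[21]=15  'gddcaffb'
  #22 SA[22]=4  'gddceaeaeacgddcaffb'

SA = [13, 2, 11, 9, 19, 22, 1, 18, 7, 14, 3, 17, 6, 16, 5, 12, 10, 8, 21, 20, 0, 15, 4]
[i] adj suffixes → lcp
  [1] 13/2 → 6 ('acgddc')
  [2] 2/11 → 1 ('a')
  [3] 11/9 → 3 ('aea')
  [4] 9/19 → 1 ('a')
  [5] 19/22 → 0 ('')
  [6] 22/1 → 1 ('b')
  [7] 1/18 → 0 ('')
  [8] 18/7 → 1 ('c')
  [9] 7/14 → 1 ('c')
  [10] 14/3 → 5 ('cgddc')
  [11] 3/17 → 0 ('')
  [12] 17/6 → 2 ('dc')
  [13] 6/16 → 1 ('d')
  [14] 16/5 → 3 ('ddc')
  [15] 5/12 → 0 ('')
  [16] 12/10 → 2 ('ea')
  [17] 10/8 → 4 ('eaea')
  [18] 8/21 → 0 ('')
  [19] 21/20 → 1 ('f')
  [20] 20/0 → 0 ('')
  [21] 0/15 → 1 ('g')
  [22] 15/4 → 4 ('gddc')

[0, 6, 1, 3, 1, 0, 1, 0, 1, 1, 5, 0, 2, 1, 3, 0, 2, 4, 0, 1, 0, 1, 4]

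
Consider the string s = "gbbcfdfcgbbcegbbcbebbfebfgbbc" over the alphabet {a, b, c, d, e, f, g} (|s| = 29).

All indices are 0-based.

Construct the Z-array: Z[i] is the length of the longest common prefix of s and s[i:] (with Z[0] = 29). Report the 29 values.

[29, 0, 0, 0, 0, 0, 0, 0, 4, 0, 0, 0, 0, 4, 0, 0, 0, 0, 0, 0, 0, 0, 0, 0, 0, 4, 0, 0, 0]

Z[0]=29
i=1: i≥r, start 0; Z[1]=0
i=2: i≥r, start 0; Z[2]=0
i=3: i≥r, start 0; Z[3]=0
i=4: i≥r, start 0; Z[4]=0
i=5: i≥r, start 0; Z[5]=0
i=6: i≥r, start 0; Z[6]=0
i=7: i≥r, start 0; Z[7]=0
i=8: i≥r, start 0; Z[8]=4 extend→box=[8,12)
i=9: min(r-i=3, Z[1]=0)=0; Z[9]=0
i=10: min(r-i=2, Z[2]=0)=0; Z[10]=0
i=11: min(r-i=1, Z[3]=0)=0; Z[11]=0
i=12: i≥r, start 0; Z[12]=0
i=13: i≥r, start 0; Z[13]=4 extend→box=[13,17)
i=14: min(r-i=3, Z[1]=0)=0; Z[14]=0
i=15: min(r-i=2, Z[2]=0)=0; Z[15]=0
i=16: min(r-i=1, Z[3]=0)=0; Z[16]=0
i=17: i≥r, start 0; Z[17]=0
i=18: i≥r, start 0; Z[18]=0
i=19: i≥r, start 0; Z[19]=0
i=20: i≥r, start 0; Z[20]=0
i=21: i≥r, start 0; Z[21]=0
i=22: i≥r, start 0; Z[22]=0
i=23: i≥r, start 0; Z[23]=0
i=24: i≥r, start 0; Z[24]=0
i=25: i≥r, start 0; Z[25]=4 extend→box=[25,29)
i=26: min(r-i=3, Z[1]=0)=0; Z[26]=0
i=27: min(r-i=2, Z[2]=0)=0; Z[27]=0
i=28: min(r-i=1, Z[3]=0)=0; Z[28]=0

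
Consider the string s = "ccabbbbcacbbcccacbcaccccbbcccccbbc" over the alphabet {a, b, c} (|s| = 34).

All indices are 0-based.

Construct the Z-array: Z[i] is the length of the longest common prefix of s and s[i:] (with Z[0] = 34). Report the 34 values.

Z[0]=34
i=1: i≥r, start 0; Z[1]=1 scan→box=[1,2)
i=2: i≥r, start 0; Z[2]=0
i=3: i≥r, start 0; Z[3]=0
i=4: i≥r, start 0; Z[4]=0
i=5: i≥r, start 0; Z[5]=0
i=6: i≥r, start 0; Z[6]=0
i=7: i≥r, start 0; Z[7]=1 scan→box=[7,8)
i=8: i≥r, start 0; Z[8]=0
i=9: i≥r, start 0; Z[9]=1 scan→box=[9,10)
i=10: i≥r, start 0; Z[10]=0
i=11: i≥r, start 0; Z[11]=0
i=12: i≥r, start 0; Z[12]=2 scan→box=[12,14)
i=13: min(r-i=1, Z[1]=1)=1; Z[13]=3 scan→box=[13,16)
i=14: min(r-i=2, Z[1]=1)=1; Z[14]=1
i=15: min(r-i=1, Z[2]=0)=0; Z[15]=0
i=16: i≥r, start 0; Z[16]=1 scan→box=[16,17)
i=17: i≥r, start 0; Z[17]=0
i=18: i≥r, start 0; Z[18]=1 scan→box=[18,19)
i=19: i≥r, start 0; Z[19]=0
i=20: i≥r, start 0; Z[20]=2 scan→box=[20,22)
i=21: min(r-i=1, Z[1]=1)=1; Z[21]=2 scan→box=[21,23)
i=22: min(r-i=1, Z[1]=1)=1; Z[22]=2 scan→box=[22,24)
i=23: min(r-i=1, Z[1]=1)=1; Z[23]=1
i=24: i≥r, start 0; Z[24]=0
i=25: i≥r, start 0; Z[25]=0
i=26: i≥r, start 0; Z[26]=2 scan→box=[26,28)
i=27: min(r-i=1, Z[1]=1)=1; Z[27]=2 scan→box=[27,29)
i=28: min(r-i=1, Z[1]=1)=1; Z[28]=2 scan→box=[28,30)
i=29: min(r-i=1, Z[1]=1)=1; Z[29]=2 scan→box=[29,31)
i=30: min(r-i=1, Z[1]=1)=1; Z[30]=1
i=31: i≥r, start 0; Z[31]=0
i=32: i≥r, start 0; Z[32]=0
i=33: i≥r, start 0; Z[33]=1 scan→box=[33,34)

[34, 1, 0, 0, 0, 0, 0, 1, 0, 1, 0, 0, 2, 3, 1, 0, 1, 0, 1, 0, 2, 2, 2, 1, 0, 0, 2, 2, 2, 2, 1, 0, 0, 1]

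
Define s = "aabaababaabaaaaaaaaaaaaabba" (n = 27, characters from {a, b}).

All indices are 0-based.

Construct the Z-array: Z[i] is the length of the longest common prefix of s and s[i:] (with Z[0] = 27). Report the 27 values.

[27, 1, 0, 4, 1, 0, 1, 0, 5, 1, 0, 2, 2, 2, 2, 2, 2, 2, 2, 2, 2, 2, 3, 1, 0, 0, 1]

Z[0]=27
i=1: outside box; Z[1]=1 scan→box=[1,2)
i=2: outside box; Z[2]=0
i=3: outside box; Z[3]=4 scan→box=[3,7)
i=4: min(r-i=3, Z[1]=1)=1; Z[4]=1
i=5: min(r-i=2, Z[2]=0)=0; Z[5]=0
i=6: min(r-i=1, Z[3]=4)=1; Z[6]=1
i=7: outside box; Z[7]=0
i=8: outside box; Z[8]=5 scan→box=[8,13)
i=9: min(r-i=4, Z[1]=1)=1; Z[9]=1
i=10: min(r-i=3, Z[2]=0)=0; Z[10]=0
i=11: min(r-i=2, Z[3]=4)=2; Z[11]=2
i=12: min(r-i=1, Z[4]=1)=1; Z[12]=2 scan→box=[12,14)
i=13: min(r-i=1, Z[1]=1)=1; Z[13]=2 scan→box=[13,15)
i=14: min(r-i=1, Z[1]=1)=1; Z[14]=2 scan→box=[14,16)
i=15: min(r-i=1, Z[1]=1)=1; Z[15]=2 scan→box=[15,17)
i=16: min(r-i=1, Z[1]=1)=1; Z[16]=2 scan→box=[16,18)
i=17: min(r-i=1, Z[1]=1)=1; Z[17]=2 scan→box=[17,19)
i=18: min(r-i=1, Z[1]=1)=1; Z[18]=2 scan→box=[18,20)
i=19: min(r-i=1, Z[1]=1)=1; Z[19]=2 scan→box=[19,21)
i=20: min(r-i=1, Z[1]=1)=1; Z[20]=2 scan→box=[20,22)
i=21: min(r-i=1, Z[1]=1)=1; Z[21]=2 scan→box=[21,23)
i=22: min(r-i=1, Z[1]=1)=1; Z[22]=3 scan→box=[22,25)
i=23: min(r-i=2, Z[1]=1)=1; Z[23]=1
i=24: min(r-i=1, Z[2]=0)=0; Z[24]=0
i=25: outside box; Z[25]=0
i=26: outside box; Z[26]=1 scan→box=[26,27)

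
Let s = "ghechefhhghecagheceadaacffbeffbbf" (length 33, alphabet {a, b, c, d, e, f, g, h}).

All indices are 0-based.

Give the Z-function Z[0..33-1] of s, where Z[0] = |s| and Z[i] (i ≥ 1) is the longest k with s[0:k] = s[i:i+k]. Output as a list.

Z[0]=33
i=1: i≥r, start 0; Z[1]=0
i=2: i≥r, start 0; Z[2]=0
i=3: i≥r, start 0; Z[3]=0
i=4: i≥r, start 0; Z[4]=0
i=5: i≥r, start 0; Z[5]=0
i=6: i≥r, start 0; Z[6]=0
i=7: i≥r, start 0; Z[7]=0
i=8: i≥r, start 0; Z[8]=0
i=9: i≥r, start 0; Z[9]=4 scan→box=[9,13)
i=10: min(r-i=3, Z[1]=0)=0; Z[10]=0
i=11: min(r-i=2, Z[2]=0)=0; Z[11]=0
i=12: min(r-i=1, Z[3]=0)=0; Z[12]=0
i=13: i≥r, start 0; Z[13]=0
i=14: i≥r, start 0; Z[14]=4 scan→box=[14,18)
i=15: min(r-i=3, Z[1]=0)=0; Z[15]=0
i=16: min(r-i=2, Z[2]=0)=0; Z[16]=0
i=17: min(r-i=1, Z[3]=0)=0; Z[17]=0
i=18: i≥r, start 0; Z[18]=0
i=19: i≥r, start 0; Z[19]=0
i=20: i≥r, start 0; Z[20]=0
i=21: i≥r, start 0; Z[21]=0
i=22: i≥r, start 0; Z[22]=0
i=23: i≥r, start 0; Z[23]=0
i=24: i≥r, start 0; Z[24]=0
i=25: i≥r, start 0; Z[25]=0
i=26: i≥r, start 0; Z[26]=0
i=27: i≥r, start 0; Z[27]=0
i=28: i≥r, start 0; Z[28]=0
i=29: i≥r, start 0; Z[29]=0
i=30: i≥r, start 0; Z[30]=0
i=31: i≥r, start 0; Z[31]=0
i=32: i≥r, start 0; Z[32]=0

[33, 0, 0, 0, 0, 0, 0, 0, 0, 4, 0, 0, 0, 0, 4, 0, 0, 0, 0, 0, 0, 0, 0, 0, 0, 0, 0, 0, 0, 0, 0, 0, 0]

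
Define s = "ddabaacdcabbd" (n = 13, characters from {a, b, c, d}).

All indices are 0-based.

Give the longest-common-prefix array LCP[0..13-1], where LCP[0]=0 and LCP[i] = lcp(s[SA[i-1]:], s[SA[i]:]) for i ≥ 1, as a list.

rank | idx | suffix
   0 |   4 | aacdcabbd
   1 |   2 | abaacdcabbd
   2 |   9 | abbd
   3 |   5 | acdcabbd
   4 |   3 | baacdcabbd
   5 |  10 | bbd
   6 |  11 | bd
   7 |   8 | cabbd
   8 |   6 | cdcabbd
   9 |  12 | d
  10 |   1 | dabaacdcabbd
  11 |   7 | dcabbd
  12 |   0 | ddabaacdcabbd

SA = [4, 2, 9, 5, 3, 10, 11, 8, 6, 12, 1, 7, 0]
[i] adj suffixes → lcp
  [1] 4/2 → 1 ('a')
  [2] 2/9 → 2 ('ab')
  [3] 9/5 → 1 ('a')
  [4] 5/3 → 0 ('')
  [5] 3/10 → 1 ('b')
  [6] 10/11 → 1 ('b')
  [7] 11/8 → 0 ('')
  [8] 8/6 → 1 ('c')
  [9] 6/12 → 0 ('')
  [10] 12/1 → 1 ('d')
  [11] 1/7 → 1 ('d')
  [12] 7/0 → 1 ('d')

[0, 1, 2, 1, 0, 1, 1, 0, 1, 0, 1, 1, 1]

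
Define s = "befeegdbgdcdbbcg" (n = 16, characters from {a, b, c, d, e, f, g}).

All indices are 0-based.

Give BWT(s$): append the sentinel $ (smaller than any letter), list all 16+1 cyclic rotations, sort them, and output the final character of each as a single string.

rank  rotation           last
    0  $befeegdbgdcdbbcg  g
    1  bbcg$befeegdbgdcd  d
    2  bcg$befeegdbgdcdb  b
    3  befeegdbgdcdbbcg$  $
    4  bgdcdbbcg$befeegd  d
    5  cdbbcg$befeegdbgd  d
    6  cg$befeegdbgdcdbb  b
    7  dbbcg$befeegdbgdc  c
    8  dbgdcdbbcg$befeeg  g
    9  dcdbbcg$befeegdbg  g
   10  eegdbgdcdbbcg$bef  f
   11  efeegdbgdcdbbcg$b  b
   12  egdbgdcdbbcg$befe  e
   13  feegdbgdcdbbcg$be  e
   14  g$befeegdbgdcdbbc  c
   15  gdbgdcdbbcg$befee  e
   16  gdcdbbcg$befeegdb  b

gdb$ddbcggfbeeceb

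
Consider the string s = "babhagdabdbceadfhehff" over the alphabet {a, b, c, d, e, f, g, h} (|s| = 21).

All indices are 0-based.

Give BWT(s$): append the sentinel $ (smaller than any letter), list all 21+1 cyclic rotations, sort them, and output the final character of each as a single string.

rank  rotation                last
    0  $babhagdabdbceadfhehff  f
    1  abdbceadfhehff$babhagd  d
    2  abhagdabdbceadfhehff$b  b
    3  adfhehff$babhagdabdbce  e
    4  agdabdbceadfhehff$babh  h
    5  babhagdabdbceadfhehff$  $
    6  bceadfhehff$babhagdabd  d
    7  bdbceadfhehff$babhagda  a
    8  bhagdabdbceadfhehff$ba  a
    9  ceadfhehff$babhagdabdb  b
   10  dabdbceadfhehff$babhag  g
   11  dbceadfhehff$babhagdab  b
   12  dfhehff$babhagdabdbcea  a
   13  eadfhehff$babhagdabdbc  c
   14  ehff$babhagdabdbceadfh  h
   15  f$babhagdabdbceadfhehf  f
   16  ff$babhagdabdbceadfheh  h
   17  fhehff$babhagdabdbcead  d
   18  gdabdbceadfhehff$babha  a
   19  hagdabdbceadfhehff$bab  b
   20  hehff$babhagdabdbceadf  f
   21  hff$babhagdabdbceadfhe  e

fdbeh$daabgbachfhdabfe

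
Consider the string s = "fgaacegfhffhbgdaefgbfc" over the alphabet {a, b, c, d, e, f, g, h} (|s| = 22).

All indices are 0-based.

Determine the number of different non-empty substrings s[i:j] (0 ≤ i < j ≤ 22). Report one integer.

237

sorted suffixes:
  #0 SA[0]=2  'aacegfhffhbgdaefgbfc'
  #1 SA[1]=3  'acegfhffhbgdaefgbfc'
  #2 SA[2]=15  'aefgbfc'
  #3 SA[3]=19  'bfc'
  #4 SA[4]=12  'bgdaefgbfc'
  #5 SA[5]=21  'c'
  #6 SA[6]=4  'cegfhffhbgdaefgbfc'
  #7 SA[7]=14  'daefgbfc'
  #8 SA[8]=16  'efgbfc'
  #9 SA[9]=5  'egfhffhbgdaefgbfc'
  #10 SA[10]=20  'fc'
  #11 SA[11]=9  'ffhbgdaefgbfc'
  #12 SA[12]=0  'fgaacegfhffhbgdaefgbfc'
  #13 SA[13]=17  'fgbfc'
  #14 SA[14]=10  'fhbgdaefgbfc'
  #15 SA[15]=7  'fhffhbgdaefgbfc'
  #16 SA[16]=1  'gaacegfhffhbgdaefgbfc'
  #17 SA[17]=18  'gbfc'
  #18 SA[18]=13  'gdaefgbfc'
  #19 SA[19]=6  'gfhffhbgdaefgbfc'
  #20 SA[20]=11  'hbgdaefgbfc'
  #21 SA[21]=8  'hffhbgdaefgbfc'

SA = [2, 3, 15, 19, 12, 21, 4, 14, 16, 5, 20, 9, 0, 17, 10, 7, 1, 18, 13, 6, 11, 8]
rank  pair      lcp
   1  s[2:],s[3:]  1  'a'
   2  s[3:],s[15:]  1  'a'
   3  s[15:],s[19:]  0  ''
   4  s[19:],s[12:]  1  'b'
   5  s[12:],s[21:]  0  ''
   6  s[21:],s[4:]  1  'c'
   7  s[4:],s[14:]  0  ''
   8  s[14:],s[16:]  0  ''
   9  s[16:],s[5:]  1  'e'
  10  s[5:],s[20:]  0  ''
  11  s[20:],s[9:]  1  'f'
  12  s[9:],s[0:]  1  'f'
  13  s[0:],s[17:]  2  'fg'
  14  s[17:],s[10:]  1  'f'
  15  s[10:],s[7:]  2  'fh'
  16  s[7:],s[1:]  0  ''
  17  s[1:],s[18:]  1  'g'
  18  s[18:],s[13:]  1  'g'
  19  s[13:],s[6:]  1  'g'
  20  s[6:],s[11:]  0  ''
  21  s[11:],s[8:]  1  'h'

n(n+1)/2 = 22·23/2 = 253
Σ LCP = 0 + 1 + 1 + 0 + 1 + 0 + 1 + 0 + 0 + 1 + 0 + 1 + 1 + 2 + 1 + 2 + 0 + 1 + 1 + 1 + 0 + 1 = 16
distinct = 253 − 16 = 237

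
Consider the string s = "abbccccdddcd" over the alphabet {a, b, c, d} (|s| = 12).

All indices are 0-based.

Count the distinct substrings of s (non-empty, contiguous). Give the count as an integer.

sorted suffixes:
  #0 SA[0]=0  'abbccccdddcd'
  #1 SA[1]=1  'bbccccdddcd'
  #2 SA[2]=2  'bccccdddcd'
  #3 SA[3]=3  'ccccdddcd'
  #4 SA[4]=4  'cccdddcd'
  #5 SA[5]=5  'ccdddcd'
  #6 SA[6]=10  'cd'
  #7 SA[7]=6  'cdddcd'
  #8 SA[8]=11  'd'
  #9 SA[9]=9  'dcd'
  #10 SA[10]=8  'ddcd'
  #11 SA[11]=7  'dddcd'

SA = [0, 1, 2, 3, 4, 5, 10, 6, 11, 9, 8, 7]
[i] adj suffixes → lcp
  [1] 0/1 → 0 ('')
  [2] 1/2 → 1 ('b')
  [3] 2/3 → 0 ('')
  [4] 3/4 → 3 ('ccc')
  [5] 4/5 → 2 ('cc')
  [6] 5/10 → 1 ('c')
  [7] 10/6 → 2 ('cd')
  [8] 6/11 → 0 ('')
  [9] 11/9 → 1 ('d')
  [10] 9/8 → 1 ('d')
  [11] 8/7 → 2 ('dd')

n(n+1)/2 = 12·13/2 = 78
Σ LCP = 0 + 0 + 1 + 0 + 3 + 2 + 1 + 2 + 0 + 1 + 1 + 2 = 13
distinct = 78 − 13 = 65

65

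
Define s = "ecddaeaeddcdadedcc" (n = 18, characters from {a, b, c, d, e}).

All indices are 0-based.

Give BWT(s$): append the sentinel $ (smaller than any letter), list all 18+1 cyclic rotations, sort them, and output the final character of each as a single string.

rank  rotation             last
    0  $ecddaeaeddcdadedcc  c
    1  adedcc$ecddaeaeddcd  d
    2  aeaeddcdadedcc$ecdd  d
    3  aeddcdadedcc$ecddae  e
    4  c$ecddaeaeddcdadedc  c
    5  cc$ecddaeaeddcdaded  d
    6  cdadedcc$ecddaeaedd  d
    7  cddaeaeddcdadedcc$e  e
    8  dadedcc$ecddaeaeddc  c
    9  daeaeddcdadedcc$ecd  d
   10  dcc$ecddaeaeddcdade  e
   11  dcdadedcc$ecddaeaed  d
   12  ddaeaeddcdadedcc$ec  c
   13  ddcdadedcc$ecddaeae  e
   14  dedcc$ecddaeaeddcda  a
   15  eaeddcdadedcc$ecdda  a
   16  ecddaeaeddcdadedcc$  $
   17  edcc$ecddaeaeddcdad  d
   18  eddcdadedcc$ecddaea  a

cddecddecdedceaa$da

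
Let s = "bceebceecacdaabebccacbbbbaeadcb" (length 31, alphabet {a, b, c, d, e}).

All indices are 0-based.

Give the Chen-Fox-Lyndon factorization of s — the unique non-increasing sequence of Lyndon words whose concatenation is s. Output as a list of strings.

emit factor 1: 'bceebceec' (i=0, period=9)
emit factor 2: 'acd' (i=9, period=3)
emit factor 3: 'aabebccacbbbbaeadcb' (i=12, period=19)

["bceebceec", "acd", "aabebccacbbbbaeadcb"]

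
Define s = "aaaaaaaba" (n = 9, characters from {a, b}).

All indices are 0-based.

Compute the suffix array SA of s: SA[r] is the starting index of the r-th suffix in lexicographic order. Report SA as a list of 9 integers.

rank | idx | suffix
   0 |   8 | a
   1 |   0 | aaaaaaaba
   2 |   1 | aaaaaaba
   3 |   2 | aaaaaba
   4 |   3 | aaaaba
   5 |   4 | aaaba
   6 |   5 | aaba
   7 |   6 | aba
   8 |   7 | ba

[8, 0, 1, 2, 3, 4, 5, 6, 7]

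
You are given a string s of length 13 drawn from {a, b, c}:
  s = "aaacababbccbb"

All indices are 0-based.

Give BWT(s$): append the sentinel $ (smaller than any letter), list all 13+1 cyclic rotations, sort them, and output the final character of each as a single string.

b$acbabacabacb

rank  rotation        last
    0  $aaacababbccbb  b
    1  aaacababbccbb$  $
    2  aacababbccbb$a  a
    3  ababbccbb$aaac  c
    4  abbccbb$aaacab  b
    5  acababbccbb$aa  a
    6  b$aaacababbccb  b
    7  babbccbb$aaaca  a
    8  bb$aaacababbcc  c
    9  bbccbb$aaacaba  a
   10  bccbb$aaacabab  b
   11  cababbccbb$aaa  a
   12  cbb$aaacababbc  c
   13  ccbb$aaacababb  b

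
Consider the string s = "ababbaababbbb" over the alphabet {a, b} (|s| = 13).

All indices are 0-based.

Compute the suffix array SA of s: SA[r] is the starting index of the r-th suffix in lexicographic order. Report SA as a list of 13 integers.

[5, 0, 6, 2, 8, 12, 4, 1, 7, 11, 3, 10, 9]

rank | idx | suffix
   0 |   5 | aababbbb
   1 |   0 | ababbaababbbb
   2 |   6 | ababbbb
   3 |   2 | abbaababbbb
   4 |   8 | abbbb
   5 |  12 | b
   6 |   4 | baababbbb
   7 |   1 | babbaababbbb
   8 |   7 | babbbb
   9 |  11 | bb
  10 |   3 | bbaababbbb
  11 |  10 | bbb
  12 |   9 | bbbb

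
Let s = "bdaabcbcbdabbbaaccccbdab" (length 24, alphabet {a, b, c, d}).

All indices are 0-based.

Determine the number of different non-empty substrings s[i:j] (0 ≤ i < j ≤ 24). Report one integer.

rank→(start, suffix):
  0 → (2, 'aabcbcbdabbbaaccccbdab')
  1 → (14, 'aaccccbdab')
  2 → (22, 'ab')
  3 → (10, 'abbbaaccccbdab')
  4 → (3, 'abcbcbdabbbaaccccbdab')
  5 → (15, 'accccbdab')
  6 → (23, 'b')
  7 → (13, 'baaccccbdab')
  8 → (12, 'bbaaccccbdab')
  9 → (11, 'bbbaaccccbdab')
  10 → (4, 'bcbcbdabbbaaccccbdab')
  11 → (6, 'bcbdabbbaaccccbdab')
  12 → (0, 'bdaabcbcbdabbbaaccccbdab')
  13 → (20, 'bdab')
  14 → (8, 'bdabbbaaccccbdab')
  15 → (5, 'cbcbdabbbaaccccbdab')
  16 → (19, 'cbdab')
  17 → (7, 'cbdabbbaaccccbdab')
  18 → (18, 'ccbdab')
  19 → (17, 'cccbdab')
  20 → (16, 'ccccbdab')
  21 → (1, 'daabcbcbdabbbaaccccbdab')
  22 → (21, 'dab')
  23 → (9, 'dabbbaaccccbdab')

SA = [2, 14, 22, 10, 3, 15, 23, 13, 12, 11, 4, 6, 0, 20, 8, 5, 19, 7, 18, 17, 16, 1, 21, 9]
[i] adj suffixes → lcp
  [1] 2/14 → 2 ('aa')
  [2] 14/22 → 1 ('a')
  [3] 22/10 → 2 ('ab')
  [4] 10/3 → 2 ('ab')
  [5] 3/15 → 1 ('a')
  [6] 15/23 → 0 ('')
  [7] 23/13 → 1 ('b')
  [8] 13/12 → 1 ('b')
  [9] 12/11 → 2 ('bb')
  [10] 11/4 → 1 ('b')
  [11] 4/6 → 3 ('bcb')
  [12] 6/0 → 1 ('b')
  [13] 0/20 → 3 ('bda')
  [14] 20/8 → 4 ('bdab')
  [15] 8/5 → 0 ('')
  [16] 5/19 → 2 ('cb')
  [17] 19/7 → 5 ('cbdab')
  [18] 7/18 → 1 ('c')
  [19] 18/17 → 2 ('cc')
  [20] 17/16 → 3 ('ccc')
  [21] 16/1 → 0 ('')
  [22] 1/21 → 2 ('da')
  [23] 21/9 → 3 ('dab')

n(n+1)/2 = 24·25/2 = 300
Σ LCP = 0 + 2 + 1 + 2 + 2 + 1 + 0 + 1 + 1 + 2 + 1 + 3 + 1 + 3 + 4 + 0 + 2 + 5 + 1 + 2 + 3 + 0 + 2 + 3 = 42
distinct = 300 − 42 = 258

258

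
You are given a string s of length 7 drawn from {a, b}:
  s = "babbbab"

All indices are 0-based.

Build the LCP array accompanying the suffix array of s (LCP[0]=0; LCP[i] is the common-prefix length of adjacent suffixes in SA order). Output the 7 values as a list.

sorted suffixes:
  #0 SA[0]=5  'ab'
  #1 SA[1]=1  'abbbab'
  #2 SA[2]=6  'b'
  #3 SA[3]=4  'bab'
  #4 SA[4]=0  'babbbab'
  #5 SA[5]=3  'bbab'
  #6 SA[6]=2  'bbbab'

SA = [5, 1, 6, 4, 0, 3, 2]
rank  pair      lcp
   1  s[5:],s[1:]  2  'ab'
   2  s[1:],s[6:]  0  ''
   3  s[6:],s[4:]  1  'b'
   4  s[4:],s[0:]  3  'bab'
   5  s[0:],s[3:]  1  'b'
   6  s[3:],s[2:]  2  'bb'

[0, 2, 0, 1, 3, 1, 2]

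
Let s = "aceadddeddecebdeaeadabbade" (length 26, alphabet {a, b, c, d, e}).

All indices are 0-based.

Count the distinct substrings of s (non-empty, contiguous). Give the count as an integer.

318

rank | idx | suffix
   0 |  20 | abbade
   1 |   0 | aceadddeddecebdeaeadabbade
   2 |  18 | adabbade
   3 |   3 | adddeddecebdeaeadabbade
   4 |  23 | ade
   5 |  16 | aeadabbade
   6 |  22 | bade
   7 |  21 | bbade
   8 |  13 | bdeaeadabbade
   9 |   1 | ceadddeddecebdeaeadabbade
  10 |  11 | cebdeaeadabbade
  11 |  19 | dabbade
  12 |   4 | dddeddecebdeaeadabbade
  13 |   8 | ddecebdeaeadabbade
  14 |   5 | ddeddecebdeaeadabbade
  15 |  24 | de
  16 |  14 | deaeadabbade
  17 |   9 | decebdeaeadabbade
  18 |   6 | deddecebdeaeadabbade
  19 |  25 | e
  20 |  17 | eadabbade
  21 |   2 | eadddeddecebdeaeadabbade
  22 |  15 | eaeadabbade
  23 |  12 | ebdeaeadabbade
  24 |  10 | ecebdeaeadabbade
  25 |   7 | eddecebdeaeadabbade

SA = [20, 0, 18, 3, 23, 16, 22, 21, 13, 1, 11, 19, 4, 8, 5, 24, 14, 9, 6, 25, 17, 2, 15, 12, 10, 7]
i: (SA[i-1],SA[i]) lcp shared
  1: (20,0) 1 'a'
  2: (0,18) 1 'a'
  3: (18,3) 2 'ad'
  4: (3,23) 2 'ad'
  5: (23,16) 1 'a'
  6: (16,22) 0 ''
  7: (22,21) 1 'b'
  8: (21,13) 1 'b'
  9: (13,1) 0 ''
  10: (1,11) 2 'ce'
  11: (11,19) 0 ''
  12: (19,4) 1 'd'
  13: (4,8) 2 'dd'
  14: (8,5) 3 'dde'
  15: (5,24) 1 'd'
  16: (24,14) 2 'de'
  17: (14,9) 2 'de'
  18: (9,6) 2 'de'
  19: (6,25) 0 ''
  20: (25,17) 1 'e'
  21: (17,2) 3 'ead'
  22: (2,15) 2 'ea'
  23: (15,12) 1 'e'
  24: (12,10) 1 'e'
  25: (10,7) 1 'e'

n(n+1)/2 = 26·27/2 = 351
Σ LCP = 0 + 1 + 1 + 2 + 2 + 1 + 0 + 1 + 1 + 0 + 2 + 0 + 1 + 2 + 3 + 1 + 2 + 2 + 2 + 0 + 1 + 3 + 2 + 1 + 1 + 1 = 33
distinct = 351 − 33 = 318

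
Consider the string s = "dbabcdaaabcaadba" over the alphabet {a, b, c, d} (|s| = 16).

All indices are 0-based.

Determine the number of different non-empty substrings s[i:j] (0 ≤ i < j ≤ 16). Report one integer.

116

rank→(start, suffix):
  0 → (15, 'a')
  1 → (6, 'aaabcaadba')
  2 → (7, 'aabcaadba')
  3 → (11, 'aadba')
  4 → (8, 'abcaadba')
  5 → (2, 'abcdaaabcaadba')
  6 → (12, 'adba')
  7 → (14, 'ba')
  8 → (1, 'babcdaaabcaadba')
  9 → (9, 'bcaadba')
  10 → (3, 'bcdaaabcaadba')
  11 → (10, 'caadba')
  12 → (4, 'cdaaabcaadba')
  13 → (5, 'daaabcaadba')
  14 → (13, 'dba')
  15 → (0, 'dbabcdaaabcaadba')

SA = [15, 6, 7, 11, 8, 2, 12, 14, 1, 9, 3, 10, 4, 5, 13, 0]
rank  pair      lcp
   1  s[15:],s[6:]  1  'a'
   2  s[6:],s[7:]  2  'aa'
   3  s[7:],s[11:]  2  'aa'
   4  s[11:],s[8:]  1  'a'
   5  s[8:],s[2:]  3  'abc'
   6  s[2:],s[12:]  1  'a'
   7  s[12:],s[14:]  0  ''
   8  s[14:],s[1:]  2  'ba'
   9  s[1:],s[9:]  1  'b'
  10  s[9:],s[3:]  2  'bc'
  11  s[3:],s[10:]  0  ''
  12  s[10:],s[4:]  1  'c'
  13  s[4:],s[5:]  0  ''
  14  s[5:],s[13:]  1  'd'
  15  s[13:],s[0:]  3  'dba'

n(n+1)/2 = 16·17/2 = 136
Σ LCP = 0 + 1 + 2 + 2 + 1 + 3 + 1 + 0 + 2 + 1 + 2 + 0 + 1 + 0 + 1 + 3 = 20
distinct = 136 − 20 = 116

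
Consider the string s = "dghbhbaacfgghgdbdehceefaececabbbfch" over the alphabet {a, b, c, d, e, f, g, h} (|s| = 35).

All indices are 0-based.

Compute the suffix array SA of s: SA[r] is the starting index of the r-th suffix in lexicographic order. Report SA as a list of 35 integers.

rank→(start, suffix):
  0 → (6, 'aacfgghgdbdehceefaececabbbfch')
  1 → (28, 'abbbfch')
  2 → (7, 'acfgghgdbdehceefaececabbbfch')
  3 → (23, 'aececabbbfch')
  4 → (5, 'baacfgghgdbdehceefaececabbbfch')
  5 → (29, 'bbbfch')
  6 → (30, 'bbfch')
  7 → (15, 'bdehceefaececabbbfch')
  8 → (31, 'bfch')
  9 → (3, 'bhbaacfgghgdbdehceefaececabbbfch')
  10 → (27, 'cabbbfch')
  11 → (25, 'cecabbbfch')
  12 → (19, 'ceefaececabbbfch')
  13 → (8, 'cfgghgdbdehceefaececabbbfch')
  14 → (33, 'ch')
  15 → (14, 'dbdehceefaececabbbfch')
  16 → (16, 'dehceefaececabbbfch')
  17 → (0, 'dghbhbaacfgghgdbdehceefaececabbbfch')
  18 → (26, 'ecabbbfch')
  19 → (24, 'ececabbbfch')
  20 → (20, 'eefaececabbbfch')
  21 → (21, 'efaececabbbfch')
  22 → (17, 'ehceefaececabbbfch')
  23 → (22, 'faececabbbfch')
  24 → (32, 'fch')
  25 → (9, 'fgghgdbdehceefaececabbbfch')
  26 → (13, 'gdbdehceefaececabbbfch')
  27 → (10, 'gghgdbdehceefaececabbbfch')
  28 → (1, 'ghbhbaacfgghgdbdehceefaececabbbfch')
  29 → (11, 'ghgdbdehceefaececabbbfch')
  30 → (34, 'h')
  31 → (4, 'hbaacfgghgdbdehceefaececabbbfch')
  32 → (2, 'hbhbaacfgghgdbdehceefaececabbbfch')
  33 → (18, 'hceefaececabbbfch')
  34 → (12, 'hgdbdehceefaececabbbfch')

[6, 28, 7, 23, 5, 29, 30, 15, 31, 3, 27, 25, 19, 8, 33, 14, 16, 0, 26, 24, 20, 21, 17, 22, 32, 9, 13, 10, 1, 11, 34, 4, 2, 18, 12]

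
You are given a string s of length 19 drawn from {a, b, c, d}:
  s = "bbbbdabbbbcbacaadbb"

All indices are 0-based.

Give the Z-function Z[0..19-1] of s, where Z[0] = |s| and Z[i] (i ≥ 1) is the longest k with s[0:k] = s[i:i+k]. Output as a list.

Z[0]=19
i=1: outside box; Z[1]=3 grow→box=[1,4)
i=2: min(r-i=2, Z[1]=3)=2; Z[2]=2
i=3: min(r-i=1, Z[2]=2)=1; Z[3]=1
i=4: outside box; Z[4]=0
i=5: outside box; Z[5]=0
i=6: outside box; Z[6]=4 grow→box=[6,10)
i=7: min(r-i=3, Z[1]=3)=3; Z[7]=3
i=8: min(r-i=2, Z[2]=2)=2; Z[8]=2
i=9: min(r-i=1, Z[3]=1)=1; Z[9]=1
i=10: outside box; Z[10]=0
i=11: outside box; Z[11]=1 grow→box=[11,12)
i=12: outside box; Z[12]=0
i=13: outside box; Z[13]=0
i=14: outside box; Z[14]=0
i=15: outside box; Z[15]=0
i=16: outside box; Z[16]=0
i=17: outside box; Z[17]=2 grow→box=[17,19)
i=18: min(r-i=1, Z[1]=3)=1; Z[18]=1

[19, 3, 2, 1, 0, 0, 4, 3, 2, 1, 0, 1, 0, 0, 0, 0, 0, 2, 1]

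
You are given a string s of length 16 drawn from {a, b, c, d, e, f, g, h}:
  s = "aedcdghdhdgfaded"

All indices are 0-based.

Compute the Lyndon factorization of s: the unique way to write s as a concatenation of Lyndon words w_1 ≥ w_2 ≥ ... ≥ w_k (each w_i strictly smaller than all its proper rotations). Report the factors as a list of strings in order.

["aedcdghdhdgf", "aded"]

emit factor 1: 'aedcdghdhdgf' (i=0, period=12)
emit factor 2: 'aded' (i=12, period=4)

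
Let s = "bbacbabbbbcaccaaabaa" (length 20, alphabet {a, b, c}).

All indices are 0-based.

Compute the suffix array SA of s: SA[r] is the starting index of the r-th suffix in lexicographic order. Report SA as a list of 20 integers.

rank→(start, suffix):
  0 → (19, 'a')
  1 → (18, 'aa')
  2 → (14, 'aaabaa')
  3 → (15, 'aabaa')
  4 → (16, 'abaa')
  5 → (5, 'abbbbcaccaaabaa')
  6 → (2, 'acbabbbbcaccaaabaa')
  7 → (11, 'accaaabaa')
  8 → (17, 'baa')
  9 → (4, 'babbbbcaccaaabaa')
  10 → (1, 'bacbabbbbcaccaaabaa')
  11 → (0, 'bbacbabbbbcaccaaabaa')
  12 → (6, 'bbbbcaccaaabaa')
  13 → (7, 'bbbcaccaaabaa')
  14 → (8, 'bbcaccaaabaa')
  15 → (9, 'bcaccaaabaa')
  16 → (13, 'caaabaa')
  17 → (10, 'caccaaabaa')
  18 → (3, 'cbabbbbcaccaaabaa')
  19 → (12, 'ccaaabaa')

[19, 18, 14, 15, 16, 5, 2, 11, 17, 4, 1, 0, 6, 7, 8, 9, 13, 10, 3, 12]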